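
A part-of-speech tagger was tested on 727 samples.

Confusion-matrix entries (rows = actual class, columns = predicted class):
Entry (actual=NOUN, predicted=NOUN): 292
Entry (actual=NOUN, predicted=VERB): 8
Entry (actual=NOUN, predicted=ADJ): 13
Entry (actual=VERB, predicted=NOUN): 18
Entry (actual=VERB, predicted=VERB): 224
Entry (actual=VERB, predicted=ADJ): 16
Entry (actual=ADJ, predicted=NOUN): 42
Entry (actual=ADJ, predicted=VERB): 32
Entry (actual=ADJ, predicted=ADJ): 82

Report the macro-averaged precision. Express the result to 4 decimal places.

0.8056

Per-class precision (TP/(TP+FP)):
  NOUN: TP=292, FP=18+42=60 → 292/352 = 0.82955
  VERB: TP=224, FP=8+32=40 → 224/264 = 0.84848
  ADJ: TP=82, FP=13+16=29 → 82/111 = 0.73874
Macro-precision = mean = (0.82955 + 0.84848 + 0.73874) / 3 = 0.8056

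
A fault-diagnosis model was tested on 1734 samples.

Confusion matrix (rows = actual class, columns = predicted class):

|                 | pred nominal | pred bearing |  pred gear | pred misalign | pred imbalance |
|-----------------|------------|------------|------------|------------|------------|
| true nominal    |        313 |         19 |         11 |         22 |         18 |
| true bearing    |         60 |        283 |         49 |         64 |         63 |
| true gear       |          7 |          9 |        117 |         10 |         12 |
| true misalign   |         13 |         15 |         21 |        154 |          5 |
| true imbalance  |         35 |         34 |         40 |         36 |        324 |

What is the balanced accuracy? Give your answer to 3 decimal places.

Balanced accuracy = mean of per-class recall.
  nominal: recall = 313/383 = 0.8172
  bearing: recall = 283/519 = 0.5453
  gear: recall = 117/155 = 0.7548
  misalign: recall = 154/208 = 0.7404
  imbalance: recall = 324/469 = 0.6908
Mean = (0.8172 + 0.5453 + 0.7548 + 0.7404 + 0.6908) / 5 = 0.710

0.710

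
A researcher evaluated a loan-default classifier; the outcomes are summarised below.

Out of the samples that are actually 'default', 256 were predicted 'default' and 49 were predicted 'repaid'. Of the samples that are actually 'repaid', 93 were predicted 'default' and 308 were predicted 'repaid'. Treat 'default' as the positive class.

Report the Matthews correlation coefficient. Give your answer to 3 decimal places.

MCC = (TP·TN − FP·FN) / √((TP+FP)(TP+FN)(TN+FP)(TN+FN))
Numerator = 256·308 − 93·49 = 74291
Denominator = √(349·305·401·357) = √15238346865 = 123443.6992
MCC = 74291 / 123443.6992 = 0.602

0.602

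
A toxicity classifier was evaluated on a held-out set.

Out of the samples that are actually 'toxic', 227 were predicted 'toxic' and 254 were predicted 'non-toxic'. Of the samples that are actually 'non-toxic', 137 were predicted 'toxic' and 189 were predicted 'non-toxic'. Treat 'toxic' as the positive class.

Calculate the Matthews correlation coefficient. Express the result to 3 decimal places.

MCC = (TP·TN − FP·FN) / √((TP+FP)(TP+FN)(TN+FP)(TN+FN))
Numerator = 227·189 − 137·254 = 8105
Denominator = √(364·481·326·443) = √25285281112 = 159013.4620
MCC = 8105 / 159013.4620 = 0.051

0.051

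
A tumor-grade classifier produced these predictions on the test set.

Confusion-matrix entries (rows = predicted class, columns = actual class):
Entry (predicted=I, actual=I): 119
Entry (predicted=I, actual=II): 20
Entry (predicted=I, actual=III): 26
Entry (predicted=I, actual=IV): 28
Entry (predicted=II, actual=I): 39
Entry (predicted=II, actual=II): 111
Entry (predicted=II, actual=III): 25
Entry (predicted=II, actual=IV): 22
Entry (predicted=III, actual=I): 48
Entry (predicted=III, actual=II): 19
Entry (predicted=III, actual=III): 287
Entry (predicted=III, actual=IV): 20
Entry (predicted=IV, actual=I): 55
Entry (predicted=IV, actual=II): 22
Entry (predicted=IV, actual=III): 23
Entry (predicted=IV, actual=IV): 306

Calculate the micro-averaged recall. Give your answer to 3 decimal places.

Micro-averaging pools counts across classes: ΣTP=823, ΣFP=347, ΣFN=347.
Micro-recall = TP/(TP+FN) on pooled counts = 0.703 (equals overall accuracy in single-label multiclass).

0.703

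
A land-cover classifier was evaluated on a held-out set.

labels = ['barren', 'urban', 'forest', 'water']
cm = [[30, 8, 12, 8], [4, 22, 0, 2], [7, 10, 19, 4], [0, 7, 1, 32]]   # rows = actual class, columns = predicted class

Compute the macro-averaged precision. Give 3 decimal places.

0.622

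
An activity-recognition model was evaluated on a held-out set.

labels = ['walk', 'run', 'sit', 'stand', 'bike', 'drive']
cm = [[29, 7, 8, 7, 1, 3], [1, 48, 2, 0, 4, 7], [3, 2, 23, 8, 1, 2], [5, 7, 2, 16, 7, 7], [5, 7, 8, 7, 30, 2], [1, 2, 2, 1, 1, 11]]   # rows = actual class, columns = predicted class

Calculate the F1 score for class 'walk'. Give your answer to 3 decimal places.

One-vs-rest for 'walk': TP = diagonal; FP = other classes predicted 'walk'; FN = 'walk' predicted as other.
F1 score = 2·TP/(2·TP+FP+FN).
walk: TP=29, FP=1+3+5+5+1=15, FN=7+8+7+1+3=26 → 58/99 = 0.5859

0.586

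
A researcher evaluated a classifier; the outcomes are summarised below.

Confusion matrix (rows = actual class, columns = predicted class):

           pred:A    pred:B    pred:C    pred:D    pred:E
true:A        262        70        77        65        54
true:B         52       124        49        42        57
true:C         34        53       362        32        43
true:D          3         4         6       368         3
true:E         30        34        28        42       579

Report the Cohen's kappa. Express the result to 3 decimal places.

Observed agreement pₒ = trace/N = 1695/2473 = 0.6854
Expected agreement pₑ = Σ (rowᵢ·colᵢ)/N² = (528·381 + 324·285 + 524·522 + 384·549 + 713·736)/2473² = 0.2130
κ = (pₒ − pₑ)/(1 − pₑ) = (0.6854 − 0.2130)/(1 − 0.2130) = 0.600

0.600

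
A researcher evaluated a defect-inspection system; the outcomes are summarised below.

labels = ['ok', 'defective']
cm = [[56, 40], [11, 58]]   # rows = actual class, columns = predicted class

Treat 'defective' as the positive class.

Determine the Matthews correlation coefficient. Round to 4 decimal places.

0.4258

MCC = (TP·TN − FP·FN) / √((TP+FP)(TP+FN)(TN+FP)(TN+FN))
Numerator = 58·56 − 40·11 = 2808
Denominator = √(98·69·96·67) = √43493184 = 6594.9362
MCC = 2808 / 6594.9362 = 0.4258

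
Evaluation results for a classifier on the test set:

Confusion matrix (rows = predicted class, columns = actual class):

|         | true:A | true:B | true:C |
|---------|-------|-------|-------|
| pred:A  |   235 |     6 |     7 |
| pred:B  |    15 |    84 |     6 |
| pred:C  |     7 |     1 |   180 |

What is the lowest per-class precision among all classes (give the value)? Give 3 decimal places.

0.800

Per-class precision (TP/(TP+FP)):
  A: TP=235, FP=6+7=13 → 235/248 = 0.9476
  B: TP=84, FP=15+6=21 → 84/105 = 0.8000
  C: TP=180, FP=7+1=8 → 180/188 = 0.9574
Lowest is class 'B' with precision = 0.800.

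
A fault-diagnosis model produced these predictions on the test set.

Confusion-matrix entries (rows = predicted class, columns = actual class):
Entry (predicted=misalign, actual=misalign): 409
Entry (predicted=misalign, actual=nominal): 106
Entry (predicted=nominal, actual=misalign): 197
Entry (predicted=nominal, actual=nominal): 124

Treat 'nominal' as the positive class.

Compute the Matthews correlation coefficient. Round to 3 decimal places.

0.197

MCC = (TP·TN − FP·FN) / √((TP+FP)(TP+FN)(TN+FP)(TN+FN))
Numerator = 124·409 − 197·106 = 29834
Denominator = √(321·230·606·515) = √23041604700 = 151794.6135
MCC = 29834 / 151794.6135 = 0.197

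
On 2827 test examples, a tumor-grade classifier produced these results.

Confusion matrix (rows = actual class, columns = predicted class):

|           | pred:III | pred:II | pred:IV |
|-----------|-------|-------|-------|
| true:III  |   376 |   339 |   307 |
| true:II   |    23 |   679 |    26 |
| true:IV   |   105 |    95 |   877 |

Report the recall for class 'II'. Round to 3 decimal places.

0.933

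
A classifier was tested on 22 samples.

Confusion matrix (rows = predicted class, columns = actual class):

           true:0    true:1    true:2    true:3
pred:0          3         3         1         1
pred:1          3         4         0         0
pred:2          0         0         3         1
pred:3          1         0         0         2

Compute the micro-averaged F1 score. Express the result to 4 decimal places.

0.5455

Micro-averaging pools counts across classes: ΣTP=12, ΣFP=10, ΣFN=10.
Micro-F1 score = 2·TP/(2·TP+FP+FN) on pooled counts = 0.5455 (equals overall accuracy in single-label multiclass).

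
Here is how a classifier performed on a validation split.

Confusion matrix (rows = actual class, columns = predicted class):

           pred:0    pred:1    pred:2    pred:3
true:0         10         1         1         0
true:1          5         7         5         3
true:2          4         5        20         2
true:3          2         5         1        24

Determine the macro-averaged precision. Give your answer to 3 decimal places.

0.608

Per-class precision (TP/(TP+FP)):
  0: TP=10, FP=5+4+2=11 → 10/21 = 0.4762
  1: TP=7, FP=1+5+5=11 → 7/18 = 0.3889
  2: TP=20, FP=1+5+1=7 → 20/27 = 0.7407
  3: TP=24, FP=0+3+2=5 → 24/29 = 0.8276
Macro-precision = mean = (0.4762 + 0.3889 + 0.7407 + 0.8276) / 4 = 0.608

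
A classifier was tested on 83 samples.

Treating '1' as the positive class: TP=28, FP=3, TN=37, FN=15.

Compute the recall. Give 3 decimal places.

Recall = TP/(TP+FN) = 28/(28+15) = 28/43 = 0.651

0.651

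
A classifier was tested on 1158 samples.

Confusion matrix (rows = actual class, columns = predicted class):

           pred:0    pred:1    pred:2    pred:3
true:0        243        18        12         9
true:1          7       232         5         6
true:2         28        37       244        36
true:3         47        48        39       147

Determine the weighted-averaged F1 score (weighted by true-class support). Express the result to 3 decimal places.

0.741

Per-class F1 score (2·TP/(2·TP+FP+FN)):
  0: TP=243, FP=7+28+47=82, FN=18+12+9=39 → 486/607 = 0.8007
  1: TP=232, FP=18+37+48=103, FN=7+5+6=18 → 464/585 = 0.7932
  2: TP=244, FP=12+5+39=56, FN=28+37+36=101 → 488/645 = 0.7566
  3: TP=147, FP=9+6+36=51, FN=47+48+39=134 → 294/479 = 0.6138
Weighted-F1 score = Σ (supportᵢ/N)·F1 scoreᵢ with N=1158: (282/1158)·0.8007 + (250/1158)·0.7932 + (345/1158)·0.7566 + (281/1158)·0.6138 = 0.741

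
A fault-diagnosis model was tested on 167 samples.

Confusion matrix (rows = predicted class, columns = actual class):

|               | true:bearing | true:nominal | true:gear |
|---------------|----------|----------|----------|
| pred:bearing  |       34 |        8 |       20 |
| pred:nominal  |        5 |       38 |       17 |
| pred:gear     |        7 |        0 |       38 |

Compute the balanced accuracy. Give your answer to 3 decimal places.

0.691

Balanced accuracy = mean of per-class recall.
  bearing: recall = 34/46 = 0.7391
  nominal: recall = 38/46 = 0.8261
  gear: recall = 38/75 = 0.5067
Mean = (0.7391 + 0.8261 + 0.5067) / 3 = 0.691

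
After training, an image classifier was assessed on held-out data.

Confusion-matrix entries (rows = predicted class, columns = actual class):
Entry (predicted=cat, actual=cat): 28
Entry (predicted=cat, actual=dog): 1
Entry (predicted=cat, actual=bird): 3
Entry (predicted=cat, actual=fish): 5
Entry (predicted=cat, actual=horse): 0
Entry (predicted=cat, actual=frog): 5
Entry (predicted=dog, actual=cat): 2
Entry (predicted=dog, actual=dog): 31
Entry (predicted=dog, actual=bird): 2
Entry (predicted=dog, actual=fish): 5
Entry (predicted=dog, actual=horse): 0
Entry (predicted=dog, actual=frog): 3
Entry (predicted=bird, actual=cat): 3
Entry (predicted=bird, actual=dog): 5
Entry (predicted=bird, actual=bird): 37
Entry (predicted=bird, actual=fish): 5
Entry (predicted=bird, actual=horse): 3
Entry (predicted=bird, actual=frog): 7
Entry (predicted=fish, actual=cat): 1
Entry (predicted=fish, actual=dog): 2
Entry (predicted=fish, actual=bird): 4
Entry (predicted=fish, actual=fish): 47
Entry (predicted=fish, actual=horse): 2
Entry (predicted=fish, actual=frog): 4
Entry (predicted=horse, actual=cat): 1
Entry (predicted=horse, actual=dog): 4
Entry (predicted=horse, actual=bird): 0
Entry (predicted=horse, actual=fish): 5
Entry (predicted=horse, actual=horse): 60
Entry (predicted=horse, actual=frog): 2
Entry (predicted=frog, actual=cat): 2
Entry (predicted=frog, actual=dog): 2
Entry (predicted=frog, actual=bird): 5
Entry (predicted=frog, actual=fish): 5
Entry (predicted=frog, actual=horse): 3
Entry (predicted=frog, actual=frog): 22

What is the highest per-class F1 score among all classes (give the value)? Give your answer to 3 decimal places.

0.857

Per-class F1 score (2·TP/(2·TP+FP+FN)):
  cat: TP=28, FP=1+3+5+0+5=14, FN=2+3+1+1+2=9 → 56/79 = 0.7089
  dog: TP=31, FP=2+2+5+0+3=12, FN=1+5+2+4+2=14 → 62/88 = 0.7045
  bird: TP=37, FP=3+5+5+3+7=23, FN=3+2+4+0+5=14 → 74/111 = 0.6667
  fish: TP=47, FP=1+2+4+2+4=13, FN=5+5+5+5+5=25 → 94/132 = 0.7121
  horse: TP=60, FP=1+4+0+5+2=12, FN=0+0+3+2+3=8 → 120/140 = 0.8571
  frog: TP=22, FP=2+2+5+5+3=17, FN=5+3+7+4+2=21 → 44/82 = 0.5366
Highest is class 'horse' with F1 score = 0.857.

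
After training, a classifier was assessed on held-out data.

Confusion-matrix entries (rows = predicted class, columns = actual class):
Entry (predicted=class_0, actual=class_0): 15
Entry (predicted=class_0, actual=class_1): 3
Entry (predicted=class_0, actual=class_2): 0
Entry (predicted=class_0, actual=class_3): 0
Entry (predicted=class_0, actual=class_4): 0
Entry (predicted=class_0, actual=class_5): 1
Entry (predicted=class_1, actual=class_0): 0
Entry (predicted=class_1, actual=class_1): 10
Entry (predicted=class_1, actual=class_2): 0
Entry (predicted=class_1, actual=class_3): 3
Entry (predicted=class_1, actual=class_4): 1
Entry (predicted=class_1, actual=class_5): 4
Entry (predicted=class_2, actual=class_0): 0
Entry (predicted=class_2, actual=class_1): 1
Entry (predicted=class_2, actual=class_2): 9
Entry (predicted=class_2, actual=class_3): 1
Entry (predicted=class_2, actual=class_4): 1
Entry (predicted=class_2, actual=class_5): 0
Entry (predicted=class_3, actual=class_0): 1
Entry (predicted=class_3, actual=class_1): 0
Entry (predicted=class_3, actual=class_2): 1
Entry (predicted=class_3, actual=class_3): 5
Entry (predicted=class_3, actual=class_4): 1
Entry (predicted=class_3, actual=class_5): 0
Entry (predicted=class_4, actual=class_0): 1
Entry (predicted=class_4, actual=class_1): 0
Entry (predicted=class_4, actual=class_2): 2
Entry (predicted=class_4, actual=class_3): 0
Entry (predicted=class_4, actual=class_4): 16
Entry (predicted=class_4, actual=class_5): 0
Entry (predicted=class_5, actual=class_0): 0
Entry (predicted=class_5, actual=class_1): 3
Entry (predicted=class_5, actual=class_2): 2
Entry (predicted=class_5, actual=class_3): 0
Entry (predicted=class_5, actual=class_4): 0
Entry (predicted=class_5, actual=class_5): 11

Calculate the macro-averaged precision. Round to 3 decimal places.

0.708

Per-class precision (TP/(TP+FP)):
  class_0: TP=15, FP=3+0+0+0+1=4 → 15/19 = 0.7895
  class_1: TP=10, FP=0+0+3+1+4=8 → 10/18 = 0.5556
  class_2: TP=9, FP=0+1+1+1+0=3 → 9/12 = 0.7500
  class_3: TP=5, FP=1+0+1+1+0=3 → 5/8 = 0.6250
  class_4: TP=16, FP=1+0+2+0+0=3 → 16/19 = 0.8421
  class_5: TP=11, FP=0+3+2+0+0=5 → 11/16 = 0.6875
Macro-precision = mean = (0.7895 + 0.5556 + 0.7500 + 0.6250 + 0.8421 + 0.6875) / 6 = 0.708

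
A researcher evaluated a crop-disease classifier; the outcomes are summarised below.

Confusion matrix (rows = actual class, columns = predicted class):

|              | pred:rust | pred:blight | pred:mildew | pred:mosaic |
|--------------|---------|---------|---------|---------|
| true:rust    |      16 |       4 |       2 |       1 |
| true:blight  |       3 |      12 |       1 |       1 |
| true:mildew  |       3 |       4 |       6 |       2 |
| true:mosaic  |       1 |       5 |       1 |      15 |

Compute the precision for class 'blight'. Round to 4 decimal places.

Take TP from the diagonal, FP from the rest of the 'blight' prediction marginal, FN from the rest of the 'blight' actual marginal.
precision = TP/(TP+FP).
blight: TP=12, FP=4+4+5=13 → 12/25 = 0.48000

0.4800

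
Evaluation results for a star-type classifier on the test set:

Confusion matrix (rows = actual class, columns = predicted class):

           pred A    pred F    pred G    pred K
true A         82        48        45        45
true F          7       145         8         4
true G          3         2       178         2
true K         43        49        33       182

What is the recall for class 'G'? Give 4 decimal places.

0.9622

Take TP from the diagonal, FP from the rest of the 'G' prediction marginal, FN from the rest of the 'G' actual marginal.
recall = TP/(TP+FN).
G: TP=178, FN=3+2+2=7 → 178/185 = 0.96216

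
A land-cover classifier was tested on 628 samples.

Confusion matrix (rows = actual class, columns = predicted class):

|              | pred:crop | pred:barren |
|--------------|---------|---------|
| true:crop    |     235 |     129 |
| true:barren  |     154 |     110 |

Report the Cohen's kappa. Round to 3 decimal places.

0.063

Observed agreement pₒ = trace/N = 345/628 = 0.5494
Expected agreement pₑ = Σ (rowᵢ·colᵢ)/N² = (364·389 + 264·239)/628² = 0.5190
κ = (pₒ − pₑ)/(1 − pₑ) = (0.5494 − 0.5190)/(1 − 0.5190) = 0.063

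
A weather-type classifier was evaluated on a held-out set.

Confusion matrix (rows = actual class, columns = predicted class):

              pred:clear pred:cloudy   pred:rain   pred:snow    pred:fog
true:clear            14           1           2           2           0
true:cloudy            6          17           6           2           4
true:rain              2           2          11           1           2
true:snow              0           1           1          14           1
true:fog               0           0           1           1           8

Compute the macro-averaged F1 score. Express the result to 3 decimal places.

Per-class F1 score (2·TP/(2·TP+FP+FN)):
  clear: TP=14, FP=6+2+0+0=8, FN=1+2+2+0=5 → 28/41 = 0.6829
  cloudy: TP=17, FP=1+2+1+0=4, FN=6+6+2+4=18 → 34/56 = 0.6071
  rain: TP=11, FP=2+6+1+1=10, FN=2+2+1+2=7 → 22/39 = 0.5641
  snow: TP=14, FP=2+2+1+1=6, FN=0+1+1+1=3 → 28/37 = 0.7568
  fog: TP=8, FP=0+4+2+1=7, FN=0+0+1+1=2 → 16/25 = 0.6400
Macro-F1 score = mean = (0.6829 + 0.6071 + 0.5641 + 0.7568 + 0.6400) / 5 = 0.650

0.650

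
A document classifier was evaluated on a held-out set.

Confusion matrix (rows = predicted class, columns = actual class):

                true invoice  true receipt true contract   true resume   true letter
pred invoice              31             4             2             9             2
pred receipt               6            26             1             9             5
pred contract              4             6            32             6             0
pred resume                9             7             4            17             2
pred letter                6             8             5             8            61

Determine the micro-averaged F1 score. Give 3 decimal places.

Micro-averaging pools counts across classes: ΣTP=167, ΣFP=103, ΣFN=103.
Micro-F1 score = 2·TP/(2·TP+FP+FN) on pooled counts = 0.619 (equals overall accuracy in single-label multiclass).

0.619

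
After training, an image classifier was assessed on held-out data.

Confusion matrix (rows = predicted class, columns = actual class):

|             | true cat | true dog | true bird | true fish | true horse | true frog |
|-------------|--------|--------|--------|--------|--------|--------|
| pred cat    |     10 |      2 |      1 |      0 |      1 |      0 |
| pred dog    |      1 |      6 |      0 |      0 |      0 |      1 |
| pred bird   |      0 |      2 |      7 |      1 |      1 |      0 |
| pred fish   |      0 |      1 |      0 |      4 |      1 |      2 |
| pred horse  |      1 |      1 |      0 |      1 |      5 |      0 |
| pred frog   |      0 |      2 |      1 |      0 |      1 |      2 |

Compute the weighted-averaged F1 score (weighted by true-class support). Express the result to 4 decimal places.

Per-class F1 score (2·TP/(2·TP+FP+FN)):
  cat: TP=10, FP=2+1+0+1+0=4, FN=1+0+0+1+0=2 → 20/26 = 0.76923
  dog: TP=6, FP=1+0+0+0+1=2, FN=2+2+1+1+2=8 → 12/22 = 0.54545
  bird: TP=7, FP=0+2+1+1+0=4, FN=1+0+0+0+1=2 → 14/20 = 0.70000
  fish: TP=4, FP=0+1+0+1+2=4, FN=0+0+1+1+0=2 → 8/14 = 0.57143
  horse: TP=5, FP=1+1+0+1+0=3, FN=1+0+1+1+1=4 → 10/17 = 0.58824
  frog: TP=2, FP=0+2+1+0+1=4, FN=0+1+0+2+0=3 → 4/11 = 0.36364
Weighted-F1 score = Σ (supportᵢ/N)·F1 scoreᵢ with N=55: (12/55)·0.76923 + (14/55)·0.54545 + (9/55)·0.70000 + (6/55)·0.57143 + (9/55)·0.58824 + (5/55)·0.36364 = 0.6129

0.6129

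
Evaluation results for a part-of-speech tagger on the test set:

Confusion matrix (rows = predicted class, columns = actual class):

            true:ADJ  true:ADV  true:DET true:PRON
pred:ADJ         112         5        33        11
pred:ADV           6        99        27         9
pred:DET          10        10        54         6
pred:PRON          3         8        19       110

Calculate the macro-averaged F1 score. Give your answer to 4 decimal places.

Per-class F1 score (2·TP/(2·TP+FP+FN)):
  ADJ: TP=112, FP=5+33+11=49, FN=6+10+3=19 → 224/292 = 0.76712
  ADV: TP=99, FP=6+27+9=42, FN=5+10+8=23 → 198/263 = 0.75285
  DET: TP=54, FP=10+10+6=26, FN=33+27+19=79 → 108/213 = 0.50704
  PRON: TP=110, FP=3+8+19=30, FN=11+9+6=26 → 220/276 = 0.79710
Macro-F1 score = mean = (0.76712 + 0.75285 + 0.50704 + 0.79710) / 4 = 0.7060

0.7060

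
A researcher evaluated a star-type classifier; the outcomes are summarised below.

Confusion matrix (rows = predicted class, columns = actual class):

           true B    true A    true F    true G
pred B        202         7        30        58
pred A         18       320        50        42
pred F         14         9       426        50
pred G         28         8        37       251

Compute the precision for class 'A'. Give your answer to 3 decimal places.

Treat 'A' as positive and all other classes as negative.
precision = TP/(TP+FP).
A: TP=320, FP=18+50+42=110 → 320/430 = 0.7442

0.744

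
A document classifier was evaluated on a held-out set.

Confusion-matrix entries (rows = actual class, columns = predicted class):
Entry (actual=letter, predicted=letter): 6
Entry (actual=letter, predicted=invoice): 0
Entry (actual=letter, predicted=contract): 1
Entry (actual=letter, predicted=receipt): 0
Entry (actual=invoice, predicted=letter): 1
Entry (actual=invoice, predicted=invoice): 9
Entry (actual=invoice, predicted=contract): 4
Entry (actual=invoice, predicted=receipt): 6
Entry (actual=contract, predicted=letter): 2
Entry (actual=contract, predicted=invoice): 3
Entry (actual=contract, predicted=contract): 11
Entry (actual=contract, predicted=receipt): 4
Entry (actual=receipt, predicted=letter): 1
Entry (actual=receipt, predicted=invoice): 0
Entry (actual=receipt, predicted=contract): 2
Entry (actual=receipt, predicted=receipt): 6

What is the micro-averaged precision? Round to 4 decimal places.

Micro-averaging pools counts across classes: ΣTP=32, ΣFP=24, ΣFN=24.
Micro-precision = TP/(TP+FP) on pooled counts = 0.5714 (equals overall accuracy in single-label multiclass).

0.5714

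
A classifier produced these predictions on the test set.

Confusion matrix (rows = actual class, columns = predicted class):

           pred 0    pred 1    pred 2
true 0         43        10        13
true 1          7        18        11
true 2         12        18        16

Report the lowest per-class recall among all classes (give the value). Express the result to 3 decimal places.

0.348

Per-class recall (TP/(TP+FN)):
  0: TP=43, FN=10+13=23 → 43/66 = 0.6515
  1: TP=18, FN=7+11=18 → 18/36 = 0.5000
  2: TP=16, FN=12+18=30 → 16/46 = 0.3478
Lowest is class '2' with recall = 0.348.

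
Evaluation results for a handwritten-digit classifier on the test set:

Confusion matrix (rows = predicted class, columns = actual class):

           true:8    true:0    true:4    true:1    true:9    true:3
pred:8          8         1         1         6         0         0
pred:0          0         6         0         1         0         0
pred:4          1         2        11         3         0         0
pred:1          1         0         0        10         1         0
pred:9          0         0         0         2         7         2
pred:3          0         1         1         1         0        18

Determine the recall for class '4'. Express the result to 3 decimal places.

0.846

Take TP from the diagonal, FP from the rest of the '4' prediction marginal, FN from the rest of the '4' actual marginal.
recall = TP/(TP+FN).
4: TP=11, FN=1+0+0+0+1=2 → 11/13 = 0.8462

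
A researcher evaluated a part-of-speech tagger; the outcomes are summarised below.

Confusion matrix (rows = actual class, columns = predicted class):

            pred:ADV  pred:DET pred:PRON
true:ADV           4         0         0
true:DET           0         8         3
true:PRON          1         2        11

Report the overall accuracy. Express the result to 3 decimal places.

0.793

Accuracy = trace / total = (4+8+11=23) / 29 = 23/29 = 0.793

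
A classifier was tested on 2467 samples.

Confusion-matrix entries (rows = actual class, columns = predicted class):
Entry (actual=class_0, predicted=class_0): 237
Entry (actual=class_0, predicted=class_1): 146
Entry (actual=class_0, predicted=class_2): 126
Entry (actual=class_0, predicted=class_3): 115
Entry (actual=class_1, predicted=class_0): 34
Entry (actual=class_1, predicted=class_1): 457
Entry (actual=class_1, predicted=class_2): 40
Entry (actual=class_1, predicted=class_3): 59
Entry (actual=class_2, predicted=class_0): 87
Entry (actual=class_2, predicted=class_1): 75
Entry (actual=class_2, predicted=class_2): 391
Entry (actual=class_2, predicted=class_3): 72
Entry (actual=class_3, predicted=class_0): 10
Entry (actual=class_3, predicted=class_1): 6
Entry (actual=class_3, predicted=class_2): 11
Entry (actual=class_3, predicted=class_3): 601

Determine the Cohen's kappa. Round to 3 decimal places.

0.578

Observed agreement pₒ = trace/N = 1686/2467 = 0.6834
Expected agreement pₑ = Σ (rowᵢ·colᵢ)/N² = (624·368 + 590·684 + 625·568 + 628·847)/2467² = 0.2498
κ = (pₒ − pₑ)/(1 − pₑ) = (0.6834 − 0.2498)/(1 − 0.2498) = 0.578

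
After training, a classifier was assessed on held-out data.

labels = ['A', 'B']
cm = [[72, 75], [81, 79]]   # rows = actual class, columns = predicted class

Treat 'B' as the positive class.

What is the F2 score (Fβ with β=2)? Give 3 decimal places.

Fβ = (1+β²)·TP / ((1+β²)·TP + β²·FN + FP), with β²=4
= 5·79 / (5·79 + 4·81 + 75) = 0.497

0.497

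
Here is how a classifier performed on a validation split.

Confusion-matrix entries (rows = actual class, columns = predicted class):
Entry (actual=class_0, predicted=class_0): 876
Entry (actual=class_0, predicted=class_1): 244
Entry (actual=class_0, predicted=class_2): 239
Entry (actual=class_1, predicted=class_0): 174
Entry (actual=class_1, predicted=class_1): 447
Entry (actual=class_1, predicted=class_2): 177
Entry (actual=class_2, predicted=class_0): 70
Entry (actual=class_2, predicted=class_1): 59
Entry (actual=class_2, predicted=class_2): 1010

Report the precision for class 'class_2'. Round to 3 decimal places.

0.708

precision = TP/(TP+FP).
class_2: TP=1010, FP=239+177=416 → 1010/1426 = 0.7083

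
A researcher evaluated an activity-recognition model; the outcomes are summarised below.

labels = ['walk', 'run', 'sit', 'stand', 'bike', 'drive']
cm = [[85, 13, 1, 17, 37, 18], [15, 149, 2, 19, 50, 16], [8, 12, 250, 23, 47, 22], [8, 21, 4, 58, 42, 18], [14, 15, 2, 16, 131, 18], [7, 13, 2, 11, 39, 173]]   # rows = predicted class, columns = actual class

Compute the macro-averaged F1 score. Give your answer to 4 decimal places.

0.5897

Per-class F1 score (2·TP/(2·TP+FP+FN)):
  walk: TP=85, FP=13+1+17+37+18=86, FN=15+8+8+14+7=52 → 170/308 = 0.55195
  run: TP=149, FP=15+2+19+50+16=102, FN=13+12+21+15+13=74 → 298/474 = 0.62869
  sit: TP=250, FP=8+12+23+47+22=112, FN=1+2+4+2+2=11 → 500/623 = 0.80257
  stand: TP=58, FP=8+21+4+42+18=93, FN=17+19+23+16+11=86 → 116/295 = 0.39322
  bike: TP=131, FP=14+15+2+16+18=65, FN=37+50+47+42+39=215 → 262/542 = 0.48339
  drive: TP=173, FP=7+13+2+11+39=72, FN=18+16+22+18+18=92 → 346/510 = 0.67843
Macro-F1 score = mean = (0.55195 + 0.62869 + 0.80257 + 0.39322 + 0.48339 + 0.67843) / 6 = 0.5897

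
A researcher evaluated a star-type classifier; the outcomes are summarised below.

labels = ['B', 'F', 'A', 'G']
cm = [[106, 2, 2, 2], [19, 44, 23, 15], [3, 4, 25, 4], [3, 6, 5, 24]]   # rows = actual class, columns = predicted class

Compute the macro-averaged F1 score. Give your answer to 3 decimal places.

Per-class F1 score (2·TP/(2·TP+FP+FN)):
  B: TP=106, FP=19+3+3=25, FN=2+2+2=6 → 212/243 = 0.8724
  F: TP=44, FP=2+4+6=12, FN=19+23+15=57 → 88/157 = 0.5605
  A: TP=25, FP=2+23+5=30, FN=3+4+4=11 → 50/91 = 0.5495
  G: TP=24, FP=2+15+4=21, FN=3+6+5=14 → 48/83 = 0.5783
Macro-F1 score = mean = (0.8724 + 0.5605 + 0.5495 + 0.5783) / 4 = 0.640

0.640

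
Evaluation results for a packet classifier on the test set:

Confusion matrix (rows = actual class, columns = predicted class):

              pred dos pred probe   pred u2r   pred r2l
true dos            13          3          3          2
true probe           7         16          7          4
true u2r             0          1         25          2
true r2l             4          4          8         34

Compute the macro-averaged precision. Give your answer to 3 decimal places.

0.650

Per-class precision (TP/(TP+FP)):
  dos: TP=13, FP=7+0+4=11 → 13/24 = 0.5417
  probe: TP=16, FP=3+1+4=8 → 16/24 = 0.6667
  u2r: TP=25, FP=3+7+8=18 → 25/43 = 0.5814
  r2l: TP=34, FP=2+4+2=8 → 34/42 = 0.8095
Macro-precision = mean = (0.5417 + 0.6667 + 0.5814 + 0.8095) / 4 = 0.650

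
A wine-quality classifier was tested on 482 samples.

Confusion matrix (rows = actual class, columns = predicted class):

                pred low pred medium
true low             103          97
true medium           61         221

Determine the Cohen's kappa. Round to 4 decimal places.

Observed agreement pₒ = trace/N = 324/482 = 0.67220
Expected agreement pₑ = Σ (rowᵢ·colᵢ)/N² = (200·164 + 282·318)/482² = 0.52718
κ = (pₒ − pₑ)/(1 − pₑ) = (0.67220 − 0.52718)/(1 − 0.52718) = 0.3067

0.3067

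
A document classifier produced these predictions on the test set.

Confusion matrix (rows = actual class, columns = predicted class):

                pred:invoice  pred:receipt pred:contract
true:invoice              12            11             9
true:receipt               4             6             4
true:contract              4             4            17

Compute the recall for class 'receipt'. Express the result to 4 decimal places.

One-vs-rest for 'receipt': TP = diagonal; FP = other classes predicted 'receipt'; FN = 'receipt' predicted as other.
recall = TP/(TP+FN).
receipt: TP=6, FN=4+4=8 → 6/14 = 0.42857

0.4286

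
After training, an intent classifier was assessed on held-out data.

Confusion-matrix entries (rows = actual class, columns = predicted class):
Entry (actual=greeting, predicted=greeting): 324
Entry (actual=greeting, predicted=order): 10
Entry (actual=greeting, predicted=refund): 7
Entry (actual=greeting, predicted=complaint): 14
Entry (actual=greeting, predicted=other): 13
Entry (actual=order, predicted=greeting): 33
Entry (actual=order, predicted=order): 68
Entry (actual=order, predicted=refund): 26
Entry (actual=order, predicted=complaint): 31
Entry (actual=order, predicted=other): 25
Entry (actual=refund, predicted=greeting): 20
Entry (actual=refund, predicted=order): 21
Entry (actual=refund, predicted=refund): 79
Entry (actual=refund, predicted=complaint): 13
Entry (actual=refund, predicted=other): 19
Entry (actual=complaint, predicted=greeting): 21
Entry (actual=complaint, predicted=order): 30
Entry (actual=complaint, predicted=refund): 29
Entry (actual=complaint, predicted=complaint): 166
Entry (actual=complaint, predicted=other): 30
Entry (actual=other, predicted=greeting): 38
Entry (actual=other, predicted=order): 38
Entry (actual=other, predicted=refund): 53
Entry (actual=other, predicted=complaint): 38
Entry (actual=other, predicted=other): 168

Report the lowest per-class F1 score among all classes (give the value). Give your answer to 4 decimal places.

Per-class F1 score (2·TP/(2·TP+FP+FN)):
  greeting: TP=324, FP=33+20+21+38=112, FN=10+7+14+13=44 → 648/804 = 0.80597
  order: TP=68, FP=10+21+30+38=99, FN=33+26+31+25=115 → 136/350 = 0.38857
  refund: TP=79, FP=7+26+29+53=115, FN=20+21+13+19=73 → 158/346 = 0.45665
  complaint: TP=166, FP=14+31+13+38=96, FN=21+30+29+30=110 → 332/538 = 0.61710
  other: TP=168, FP=13+25+19+30=87, FN=38+38+53+38=167 → 336/590 = 0.56949
Lowest is class 'order' with F1 score = 0.3886.

0.3886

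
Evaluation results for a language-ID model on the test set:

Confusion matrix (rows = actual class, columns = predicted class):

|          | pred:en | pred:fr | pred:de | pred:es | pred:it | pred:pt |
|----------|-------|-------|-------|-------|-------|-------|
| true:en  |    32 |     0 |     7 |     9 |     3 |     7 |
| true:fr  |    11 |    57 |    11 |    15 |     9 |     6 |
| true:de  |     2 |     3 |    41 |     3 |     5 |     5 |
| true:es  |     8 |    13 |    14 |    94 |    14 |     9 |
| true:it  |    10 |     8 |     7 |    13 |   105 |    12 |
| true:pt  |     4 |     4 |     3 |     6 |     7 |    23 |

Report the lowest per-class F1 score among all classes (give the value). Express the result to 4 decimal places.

0.4220

Per-class F1 score (2·TP/(2·TP+FP+FN)):
  en: TP=32, FP=11+2+8+10+4=35, FN=0+7+9+3+7=26 → 64/125 = 0.51200
  fr: TP=57, FP=0+3+13+8+4=28, FN=11+11+15+9+6=52 → 114/194 = 0.58763
  de: TP=41, FP=7+11+14+7+3=42, FN=2+3+3+5+5=18 → 82/142 = 0.57746
  es: TP=94, FP=9+15+3+13+6=46, FN=8+13+14+14+9=58 → 188/292 = 0.64384
  it: TP=105, FP=3+9+5+14+7=38, FN=10+8+7+13+12=50 → 210/298 = 0.70470
  pt: TP=23, FP=7+6+5+9+12=39, FN=4+4+3+6+7=24 → 46/109 = 0.42202
Lowest is class 'pt' with F1 score = 0.4220.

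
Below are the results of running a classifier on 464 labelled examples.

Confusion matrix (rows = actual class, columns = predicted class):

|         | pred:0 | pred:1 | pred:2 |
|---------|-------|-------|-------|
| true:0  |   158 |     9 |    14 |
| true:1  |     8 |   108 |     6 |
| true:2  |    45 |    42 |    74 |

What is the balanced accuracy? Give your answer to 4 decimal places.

Balanced accuracy = mean of per-class recall.
  0: recall = 158/181 = 0.87293
  1: recall = 108/122 = 0.88525
  2: recall = 74/161 = 0.45963
Mean = (0.87293 + 0.88525 + 0.45963) / 3 = 0.7393

0.7393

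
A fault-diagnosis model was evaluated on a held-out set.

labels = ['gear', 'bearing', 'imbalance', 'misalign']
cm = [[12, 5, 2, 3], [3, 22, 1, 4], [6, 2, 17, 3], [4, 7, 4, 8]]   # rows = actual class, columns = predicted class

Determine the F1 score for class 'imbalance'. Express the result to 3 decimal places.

0.654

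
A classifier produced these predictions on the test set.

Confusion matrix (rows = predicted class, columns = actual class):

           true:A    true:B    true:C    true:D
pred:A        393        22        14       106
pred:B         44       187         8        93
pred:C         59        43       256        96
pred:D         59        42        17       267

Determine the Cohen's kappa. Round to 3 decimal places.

0.525

Observed agreement pₒ = trace/N = 1103/1706 = 0.6465
Expected agreement pₑ = Σ (rowᵢ·colᵢ)/N² = (555·535 + 294·332 + 295·454 + 562·385)/1706² = 0.2559
κ = (pₒ − pₑ)/(1 − pₑ) = (0.6465 − 0.2559)/(1 − 0.2559) = 0.525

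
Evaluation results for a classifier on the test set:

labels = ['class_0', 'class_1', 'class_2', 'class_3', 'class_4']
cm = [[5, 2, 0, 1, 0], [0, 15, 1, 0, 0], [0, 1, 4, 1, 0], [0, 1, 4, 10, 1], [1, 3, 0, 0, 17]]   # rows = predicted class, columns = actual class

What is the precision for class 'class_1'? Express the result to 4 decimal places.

Take TP from the diagonal, FP from the rest of the 'class_1' prediction marginal, FN from the rest of the 'class_1' actual marginal.
precision = TP/(TP+FP).
class_1: TP=15, FP=0+1+0+0=1 → 15/16 = 0.93750

0.9375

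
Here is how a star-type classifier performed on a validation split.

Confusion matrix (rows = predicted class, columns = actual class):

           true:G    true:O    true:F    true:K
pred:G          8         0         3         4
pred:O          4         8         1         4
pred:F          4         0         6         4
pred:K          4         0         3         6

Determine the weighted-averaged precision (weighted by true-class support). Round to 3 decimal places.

Per-class precision (TP/(TP+FP)):
  G: TP=8, FP=0+3+4=7 → 8/15 = 0.5333
  O: TP=8, FP=4+1+4=9 → 8/17 = 0.4706
  F: TP=6, FP=4+0+4=8 → 6/14 = 0.4286
  K: TP=6, FP=4+0+3=7 → 6/13 = 0.4615
Weighted-precision = Σ (supportᵢ/N)·precisionᵢ with N=59: (20/59)·0.5333 + (8/59)·0.4706 + (13/59)·0.4286 + (18/59)·0.4615 = 0.480

0.480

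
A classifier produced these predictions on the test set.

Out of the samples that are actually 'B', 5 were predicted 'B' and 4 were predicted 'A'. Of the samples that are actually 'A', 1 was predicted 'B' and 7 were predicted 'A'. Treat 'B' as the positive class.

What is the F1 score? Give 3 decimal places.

0.667

Precision = TP/(TP+FP) = 5/6 = 0.8333
Recall = TP/(TP+FN) = 5/9 = 0.5556
F1 = 2·TP/(2·TP+FP+FN) = 10/15 = 0.667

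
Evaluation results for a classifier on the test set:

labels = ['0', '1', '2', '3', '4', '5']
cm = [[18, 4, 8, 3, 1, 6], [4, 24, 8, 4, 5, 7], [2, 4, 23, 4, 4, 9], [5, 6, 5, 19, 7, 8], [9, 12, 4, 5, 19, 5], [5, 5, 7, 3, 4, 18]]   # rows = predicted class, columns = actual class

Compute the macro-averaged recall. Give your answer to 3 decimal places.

0.431

Per-class recall (TP/(TP+FN)):
  0: TP=18, FN=4+2+5+9+5=25 → 18/43 = 0.4186
  1: TP=24, FN=4+4+6+12+5=31 → 24/55 = 0.4364
  2: TP=23, FN=8+8+5+4+7=32 → 23/55 = 0.4182
  3: TP=19, FN=3+4+4+5+3=19 → 19/38 = 0.5000
  4: TP=19, FN=1+5+4+7+4=21 → 19/40 = 0.4750
  5: TP=18, FN=6+7+9+8+5=35 → 18/53 = 0.3396
Macro-recall = mean = (0.4186 + 0.4364 + 0.4182 + 0.5000 + 0.4750 + 0.3396) / 6 = 0.431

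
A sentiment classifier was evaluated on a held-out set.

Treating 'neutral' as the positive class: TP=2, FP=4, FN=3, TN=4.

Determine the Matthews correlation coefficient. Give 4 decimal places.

-0.0976

MCC = (TP·TN − FP·FN) / √((TP+FP)(TP+FN)(TN+FP)(TN+FN))
Numerator = 2·4 − 4·3 = -4
Denominator = √(6·5·8·7) = √1680 = 40.9878
MCC = -4 / 40.9878 = -0.0976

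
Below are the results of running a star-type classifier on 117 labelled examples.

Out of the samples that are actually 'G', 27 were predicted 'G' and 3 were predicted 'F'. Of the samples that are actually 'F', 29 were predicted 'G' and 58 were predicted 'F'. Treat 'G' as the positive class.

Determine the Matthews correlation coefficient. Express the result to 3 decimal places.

MCC = (TP·TN − FP·FN) / √((TP+FP)(TP+FN)(TN+FP)(TN+FN))
Numerator = 27·58 − 29·3 = 1479
Denominator = √(56·30·87·61) = √8915760 = 2985.9270
MCC = 1479 / 2985.9270 = 0.495

0.495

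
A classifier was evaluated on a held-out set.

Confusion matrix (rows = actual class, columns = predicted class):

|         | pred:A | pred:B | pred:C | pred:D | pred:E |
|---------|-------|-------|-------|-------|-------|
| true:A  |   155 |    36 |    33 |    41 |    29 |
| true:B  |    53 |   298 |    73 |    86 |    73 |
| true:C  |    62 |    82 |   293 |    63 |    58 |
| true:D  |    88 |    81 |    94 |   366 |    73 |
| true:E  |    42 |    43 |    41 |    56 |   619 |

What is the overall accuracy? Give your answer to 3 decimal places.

0.589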